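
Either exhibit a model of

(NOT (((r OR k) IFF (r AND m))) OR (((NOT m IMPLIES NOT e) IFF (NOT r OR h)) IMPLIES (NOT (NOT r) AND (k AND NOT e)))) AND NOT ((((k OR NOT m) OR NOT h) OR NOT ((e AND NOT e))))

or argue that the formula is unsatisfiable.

The formula is unsatisfiable.

The conjunct NOT ((((k OR NOT m) OR NOT h) OR NOT ((e AND NOT e)))) is unsatisfiable on its own:
  e = True: this becomes NOT ((((k OR NOT m) OR NOT h) OR True)) = False.
  e = False: this becomes NOT ((((k OR NOT m) OR NOT h) OR True)) = False.
So the whole conjunction is unsatisfiable.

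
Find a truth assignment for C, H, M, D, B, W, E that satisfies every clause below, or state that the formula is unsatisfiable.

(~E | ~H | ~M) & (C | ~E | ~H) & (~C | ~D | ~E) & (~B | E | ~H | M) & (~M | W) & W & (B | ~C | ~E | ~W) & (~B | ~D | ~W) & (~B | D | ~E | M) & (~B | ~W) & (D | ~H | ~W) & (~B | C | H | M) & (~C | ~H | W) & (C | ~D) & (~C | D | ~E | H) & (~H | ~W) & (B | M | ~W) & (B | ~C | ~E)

C = False, H = False, M = True, D = False, B = False, W = True, E = False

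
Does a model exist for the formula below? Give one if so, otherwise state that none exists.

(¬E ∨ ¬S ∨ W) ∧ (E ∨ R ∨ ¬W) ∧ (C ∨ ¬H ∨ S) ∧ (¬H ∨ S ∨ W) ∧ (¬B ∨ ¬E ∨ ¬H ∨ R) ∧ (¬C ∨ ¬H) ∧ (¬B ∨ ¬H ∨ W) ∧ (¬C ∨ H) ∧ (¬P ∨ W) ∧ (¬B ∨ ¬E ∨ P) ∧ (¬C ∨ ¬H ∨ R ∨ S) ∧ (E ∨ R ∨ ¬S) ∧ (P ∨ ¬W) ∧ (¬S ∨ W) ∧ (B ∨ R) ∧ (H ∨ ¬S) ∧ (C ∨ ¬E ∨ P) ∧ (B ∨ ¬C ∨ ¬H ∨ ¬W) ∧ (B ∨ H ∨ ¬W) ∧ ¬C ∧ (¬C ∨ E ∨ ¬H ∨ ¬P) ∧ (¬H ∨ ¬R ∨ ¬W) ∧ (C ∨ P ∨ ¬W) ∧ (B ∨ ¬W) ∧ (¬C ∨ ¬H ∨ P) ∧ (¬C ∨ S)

R: True; W: True; H: False; E: True; P: True; C: False; B: True; S: False

Unit clause (¬C) forces C = False.
Set R = True.
Set W = True.
  then (P ∨ ¬W) forces P = True.
  then (¬H ∨ ¬R ∨ ¬W) forces H = False.
  then (B ∨ ¬W) forces B = True.
  then (H ∨ ¬S) forces S = False.
Set E = True.
All clauses satisfied.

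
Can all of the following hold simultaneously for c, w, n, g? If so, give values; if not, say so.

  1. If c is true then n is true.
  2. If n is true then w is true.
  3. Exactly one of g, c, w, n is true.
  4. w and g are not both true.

c = False, w = False, n = False, g = True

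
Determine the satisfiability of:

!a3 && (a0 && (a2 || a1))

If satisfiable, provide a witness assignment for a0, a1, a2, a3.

a0 = True, a1 = False, a2 = True, a3 = False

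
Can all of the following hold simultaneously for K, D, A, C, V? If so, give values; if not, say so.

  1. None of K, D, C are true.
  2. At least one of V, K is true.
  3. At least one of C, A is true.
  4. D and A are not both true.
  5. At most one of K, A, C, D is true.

K = False; D = False; A = True; C = False; V = True

  (1) {K, D, C}: 0 true — none ✓
  (2) {V, K}: 1 true — at least one ✓
  (3) {C, A}: 1 true — at least one ✓
  (4) D=F, A=T — not both ✓
  (5) {K, A, C, D}: 1 true — at most one ✓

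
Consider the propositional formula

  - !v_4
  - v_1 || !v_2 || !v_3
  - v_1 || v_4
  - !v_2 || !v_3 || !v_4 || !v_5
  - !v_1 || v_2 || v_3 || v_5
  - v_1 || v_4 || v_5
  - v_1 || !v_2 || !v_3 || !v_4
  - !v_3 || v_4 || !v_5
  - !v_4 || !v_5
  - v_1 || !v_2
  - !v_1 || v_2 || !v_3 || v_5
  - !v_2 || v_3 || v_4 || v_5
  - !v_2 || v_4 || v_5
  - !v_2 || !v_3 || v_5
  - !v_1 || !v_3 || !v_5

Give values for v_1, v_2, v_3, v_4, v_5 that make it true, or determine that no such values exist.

Unit clause (!v_4) forces v_4 = False.
In (v_1 || v_4) only v_1 is left, so v_1 = True.
Set v_2 = True.
  then (!v_2 || v_4 || v_5) forces v_5 = True.
  then (!v_1 || !v_3 || !v_5) forces v_3 = False.
All clauses satisfied.

v_1: True, v_2: True, v_3: False, v_4: False, v_5: True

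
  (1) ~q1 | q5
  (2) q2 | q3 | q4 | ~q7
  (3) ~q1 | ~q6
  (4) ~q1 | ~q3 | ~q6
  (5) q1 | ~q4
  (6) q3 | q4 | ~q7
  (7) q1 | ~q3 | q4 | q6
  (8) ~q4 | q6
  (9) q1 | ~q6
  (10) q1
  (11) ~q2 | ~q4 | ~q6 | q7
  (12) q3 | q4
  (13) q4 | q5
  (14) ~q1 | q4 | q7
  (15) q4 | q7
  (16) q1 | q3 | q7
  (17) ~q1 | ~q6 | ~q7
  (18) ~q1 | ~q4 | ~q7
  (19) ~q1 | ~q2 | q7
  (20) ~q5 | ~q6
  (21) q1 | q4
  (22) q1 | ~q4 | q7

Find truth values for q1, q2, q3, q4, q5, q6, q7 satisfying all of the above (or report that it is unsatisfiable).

q1 = True, q2 = False, q3 = True, q4 = False, q5 = True, q6 = False, q7 = True

Unit clause (q1) forces q1 = True.
In (~q1 | q5) only q5 is left, so q5 = True.
In (~q1 | ~q6) only ~q6 is left, so q6 = False.
In (~q4 | q6) only ~q4 is left, so q4 = False.
In (q3 | q4) only q3 is left, so q3 = True.
In (~q1 | q4 | q7) only q7 is left, so q7 = True.
Set q2 = False.
All clauses satisfied.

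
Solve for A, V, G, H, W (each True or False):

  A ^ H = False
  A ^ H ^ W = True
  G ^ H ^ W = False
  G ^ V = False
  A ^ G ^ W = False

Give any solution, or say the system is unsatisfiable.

A = True, V = False, G = False, H = True, W = True

A ^ H = T ^ T = False ✓
A ^ H ^ W = T ^ T ^ T = True ✓
G ^ H ^ W = F ^ T ^ T = False ✓
G ^ V = F ^ F = False ✓
A ^ G ^ W = T ^ F ^ T = False ✓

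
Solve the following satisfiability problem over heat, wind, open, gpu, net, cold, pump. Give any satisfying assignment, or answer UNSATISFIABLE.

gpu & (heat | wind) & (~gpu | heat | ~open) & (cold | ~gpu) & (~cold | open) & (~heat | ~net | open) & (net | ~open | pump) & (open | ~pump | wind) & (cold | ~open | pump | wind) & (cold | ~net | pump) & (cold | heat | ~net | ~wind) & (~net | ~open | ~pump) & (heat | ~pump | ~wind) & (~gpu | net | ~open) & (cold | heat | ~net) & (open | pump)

heat = True, wind = False, open = True, gpu = True, net = True, cold = True, pump = False

Unit clause (gpu) forces gpu = True.
In (cold | ~gpu) only cold is left, so cold = True.
In (~cold | open) only open is left, so open = True.
In (~gpu | net | ~open) only net is left, so net = True.
In (~gpu | heat | ~open) only heat is left, so heat = True.
In (~net | ~open | ~pump) only ~pump is left, so pump = False.
Set wind = False.
All clauses satisfied.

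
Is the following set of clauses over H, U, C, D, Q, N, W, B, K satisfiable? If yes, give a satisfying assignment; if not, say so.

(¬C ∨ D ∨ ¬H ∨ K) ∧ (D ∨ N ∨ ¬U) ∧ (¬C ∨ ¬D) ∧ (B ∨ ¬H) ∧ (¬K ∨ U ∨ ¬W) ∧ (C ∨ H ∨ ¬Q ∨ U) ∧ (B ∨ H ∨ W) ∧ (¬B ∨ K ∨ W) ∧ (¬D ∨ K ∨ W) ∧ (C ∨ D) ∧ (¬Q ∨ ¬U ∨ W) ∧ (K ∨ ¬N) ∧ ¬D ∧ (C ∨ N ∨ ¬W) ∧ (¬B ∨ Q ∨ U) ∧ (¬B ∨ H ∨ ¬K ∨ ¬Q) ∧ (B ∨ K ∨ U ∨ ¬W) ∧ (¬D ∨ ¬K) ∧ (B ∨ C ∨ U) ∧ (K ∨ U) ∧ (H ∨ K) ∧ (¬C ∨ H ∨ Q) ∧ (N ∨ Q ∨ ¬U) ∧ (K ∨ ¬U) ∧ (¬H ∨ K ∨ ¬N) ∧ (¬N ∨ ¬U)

Unit clause (¬D) forces D = False.
In (C ∨ D) only C is left, so C = True.
Set H = True.
  then (¬C ∨ D ∨ ¬H ∨ K) forces K = True.
  then (B ∨ ¬H) forces B = True.
Try U = True:
  (D ∨ N ∨ ¬U) forces N = True.
  clause (¬N ∨ ¬U) is falsified — backtrack.
So U = False.
  then (¬K ∨ U ∨ ¬W) forces W = False.
  then (¬B ∨ Q ∨ U) forces Q = True.
Set N = False.
All clauses satisfied.

H: True; U: False; C: True; D: False; Q: True; N: False; W: False; B: True; K: True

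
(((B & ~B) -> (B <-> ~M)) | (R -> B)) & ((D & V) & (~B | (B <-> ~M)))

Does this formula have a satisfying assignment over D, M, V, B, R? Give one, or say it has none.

D = True, M = True, V = True, B = False, R = False

  ((B & ~B) -> (B <-> ~M)) | (R -> B) = True
    (B & ~B) -> (B <-> ~M) = True
      B & ~B = False
        ~B = True
      B <-> ~M = True
        ~M = False
    R -> B = True
  (D & V) & (~B | (B <-> ~M)) = True
    D & V = True
    ~B | (B <-> ~M) = True
      ~B = True
      B <-> ~M = True
        ~M = False
Both conjuncts True, so the formula holds.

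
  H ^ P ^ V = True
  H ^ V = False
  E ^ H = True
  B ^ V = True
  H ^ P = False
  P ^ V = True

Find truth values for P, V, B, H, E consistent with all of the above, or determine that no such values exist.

Adding constraints 2, 5, 6 mod 2: every variable appears an even number of times on the left, so the left side is 0.
But the right sides sum to 1 (mod 2). 0 ≠ 1 — the system is inconsistent.

UNSATISFIABLE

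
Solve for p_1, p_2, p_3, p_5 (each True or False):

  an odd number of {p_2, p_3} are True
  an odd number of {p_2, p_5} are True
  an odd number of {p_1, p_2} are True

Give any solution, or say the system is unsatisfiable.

p_1 = True, p_2 = False, p_3 = True, p_5 = True

{p_2, p_3}: 1 true → odd ✓
{p_2, p_5}: 1 true → odd ✓
{p_1, p_2}: 1 true → odd ✓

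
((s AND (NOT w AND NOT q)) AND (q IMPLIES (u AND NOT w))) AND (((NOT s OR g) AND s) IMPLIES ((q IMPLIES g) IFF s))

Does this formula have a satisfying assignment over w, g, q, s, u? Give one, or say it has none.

w=F, g=F, q=F, s=T, u=T

  (s AND (NOT w AND NOT q)) AND (q IMPLIES (u AND NOT w)) = True
    s AND (NOT w AND NOT q) = True
      NOT w AND NOT q = True
        NOT w = True
        NOT q = True
    q IMPLIES (u AND NOT w) = True
      u AND NOT w = True
        NOT w = True
  ((NOT s OR g) AND s) IMPLIES ((q IMPLIES g) IFF s) = True
    (NOT s OR g) AND s = False
      NOT s OR g = False
        NOT s = False
    (q IMPLIES g) IFF s = True
      q IMPLIES g = True
Both conjuncts True, so the formula holds.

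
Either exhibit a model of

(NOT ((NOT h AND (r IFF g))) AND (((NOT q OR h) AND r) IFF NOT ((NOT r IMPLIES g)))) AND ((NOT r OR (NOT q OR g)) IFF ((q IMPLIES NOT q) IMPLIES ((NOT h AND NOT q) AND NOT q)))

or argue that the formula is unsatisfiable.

h = False; r = False; g = True; q = False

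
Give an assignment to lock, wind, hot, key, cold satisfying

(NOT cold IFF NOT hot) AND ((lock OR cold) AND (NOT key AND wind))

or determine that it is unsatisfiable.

lock=T, wind=T, hot=F, key=F, cold=F

  NOT cold IFF NOT hot = True
    NOT cold = True
    NOT hot = True
  (lock OR cold) AND (NOT key AND wind) = True
    lock OR cold = True
    NOT key AND wind = True
      NOT key = True
Both conjuncts True, so the formula holds.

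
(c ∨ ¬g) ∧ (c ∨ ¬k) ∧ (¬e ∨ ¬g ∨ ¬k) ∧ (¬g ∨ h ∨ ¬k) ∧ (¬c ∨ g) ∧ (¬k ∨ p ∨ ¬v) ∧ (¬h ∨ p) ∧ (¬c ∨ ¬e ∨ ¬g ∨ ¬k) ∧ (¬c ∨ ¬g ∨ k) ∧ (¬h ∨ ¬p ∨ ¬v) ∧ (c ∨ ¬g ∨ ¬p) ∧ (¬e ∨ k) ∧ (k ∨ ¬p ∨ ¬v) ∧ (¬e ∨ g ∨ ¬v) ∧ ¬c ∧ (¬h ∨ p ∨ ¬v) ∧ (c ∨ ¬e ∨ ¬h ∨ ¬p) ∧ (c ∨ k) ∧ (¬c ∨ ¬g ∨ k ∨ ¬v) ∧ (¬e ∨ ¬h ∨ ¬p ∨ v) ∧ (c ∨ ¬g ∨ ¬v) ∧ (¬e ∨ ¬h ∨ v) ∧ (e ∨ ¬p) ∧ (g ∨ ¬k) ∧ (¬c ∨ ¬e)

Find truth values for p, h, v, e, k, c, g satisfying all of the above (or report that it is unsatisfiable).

The formula is unsatisfiable.

Case c = True:
  Clause (¬c) is falsified — contradiction.
Case c = False:
  (c ∨ ¬g) forces g = False.
  (c ∨ ¬k) forces k = False.
  Clause (c ∨ k) is falsified — contradiction.
Both cases fail, so the formula is unsatisfiable.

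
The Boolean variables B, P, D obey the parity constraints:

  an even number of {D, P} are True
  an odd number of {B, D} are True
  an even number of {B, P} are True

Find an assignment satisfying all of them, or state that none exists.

Unsatisfiable

Adding constraints 1, 2, 3 mod 2: every variable appears an even number of times on the left, so the left side is 0.
But the right sides sum to 1 (mod 2). 0 ≠ 1 — the system is inconsistent.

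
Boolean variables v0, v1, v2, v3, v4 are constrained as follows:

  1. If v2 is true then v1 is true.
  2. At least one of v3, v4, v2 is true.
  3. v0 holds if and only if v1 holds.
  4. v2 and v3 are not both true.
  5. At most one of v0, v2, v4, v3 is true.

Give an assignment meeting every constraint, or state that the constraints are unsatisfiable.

v0 = False, v1 = False, v2 = False, v3 = True, v4 = False

  (1) v2=F ⇒ v1: vacuous ✓
  (2) {v3, v4, v2}: 1 true — at least one ✓
  (3) v0=F, v1=F — same ✓
  (4) v2=F, v3=T — not both ✓
  (5) {v0, v2, v4, v3}: 1 true — at most one ✓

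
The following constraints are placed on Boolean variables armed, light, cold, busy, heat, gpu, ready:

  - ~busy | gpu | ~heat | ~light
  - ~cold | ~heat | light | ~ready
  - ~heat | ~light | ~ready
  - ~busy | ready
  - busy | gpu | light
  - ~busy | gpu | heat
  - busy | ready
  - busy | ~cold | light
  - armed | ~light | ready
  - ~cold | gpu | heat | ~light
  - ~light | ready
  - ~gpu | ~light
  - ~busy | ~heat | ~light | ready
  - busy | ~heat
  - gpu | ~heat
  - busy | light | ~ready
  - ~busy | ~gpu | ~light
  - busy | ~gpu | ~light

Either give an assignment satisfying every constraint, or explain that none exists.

Set armed = True.
Set light = False.
Set cold = False.
Set busy = True.
  then (~busy | ready) forces ready = True.
Set heat = True.
  then (gpu | ~heat) forces gpu = True.
All clauses satisfied.

armed = True, light = False, cold = False, busy = True, heat = True, gpu = True, ready = True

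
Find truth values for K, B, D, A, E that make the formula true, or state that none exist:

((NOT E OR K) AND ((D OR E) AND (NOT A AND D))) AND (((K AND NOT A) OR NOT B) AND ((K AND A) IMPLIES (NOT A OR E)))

K = True; B = False; D = True; A = False; E = True

  (NOT E OR K) AND ((D OR E) AND (NOT A AND D)) = True
    NOT E OR K = True
      NOT E = False
    (D OR E) AND (NOT A AND D) = True
      D OR E = True
      NOT A AND D = True
        NOT A = True
  ((K AND NOT A) OR NOT B) AND ((K AND A) IMPLIES (NOT A OR E)) = True
    (K AND NOT A) OR NOT B = True
      K AND NOT A = True
        NOT A = True
      NOT B = True
    (K AND A) IMPLIES (NOT A OR E) = True
      K AND A = False
      NOT A OR E = True
        NOT A = True
Both conjuncts True, so the formula holds.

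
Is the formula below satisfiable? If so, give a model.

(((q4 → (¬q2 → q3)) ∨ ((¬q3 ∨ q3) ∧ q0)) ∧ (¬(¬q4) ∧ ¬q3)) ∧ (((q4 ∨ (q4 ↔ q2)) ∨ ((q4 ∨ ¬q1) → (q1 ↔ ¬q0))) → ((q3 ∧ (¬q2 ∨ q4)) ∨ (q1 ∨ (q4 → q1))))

q0 = False, q1 = True, q2 = True, q3 = False, q4 = True

  ((q4 → (¬q2 → q3)) ∨ ((¬q3 ∨ q3) ∧ q0)) ∧ (¬(¬q4) ∧ ¬q3) = True
    (q4 → (¬q2 → q3)) ∨ ((¬q3 ∨ q3) ∧ q0) = True
      q4 → (¬q2 → q3) = True
        ¬q2 → q3 = True
          ¬q2 = False
      (¬q3 ∨ q3) ∧ q0 = False
        ¬q3 ∨ q3 = True
          ¬q3 = True
    ¬(¬q4) ∧ ¬q3 = True
      ¬(¬q4) = True
        ¬q4 = False
      ¬q3 = True
  ((q4 ∨ (q4 ↔ q2)) ∨ ((q4 ∨ ¬q1) → (q1 ↔ ¬q0))) → ((q3 ∧ (¬q2 ∨ q4)) ∨ (q1 ∨ (q4 → q1))) = True
    (q4 ∨ (q4 ↔ q2)) ∨ ((q4 ∨ ¬q1) → (q1 ↔ ¬q0)) = True
      q4 ∨ (q4 ↔ q2) = True
        q4 ↔ q2 = True
      (q4 ∨ ¬q1) → (q1 ↔ ¬q0) = True
        q4 ∨ ¬q1 = True
          ¬q1 = False
        q1 ↔ ¬q0 = True
          ¬q0 = True
    (q3 ∧ (¬q2 ∨ q4)) ∨ (q1 ∨ (q4 → q1)) = True
      q3 ∧ (¬q2 ∨ q4) = False
        ¬q2 ∨ q4 = True
          ¬q2 = False
      q1 ∨ (q4 → q1) = True
        q4 → q1 = True
Both conjuncts True, so the formula holds.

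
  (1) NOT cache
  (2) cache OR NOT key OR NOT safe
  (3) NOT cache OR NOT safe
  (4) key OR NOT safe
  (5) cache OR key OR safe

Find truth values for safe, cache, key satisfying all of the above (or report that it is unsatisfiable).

Unit clause (NOT cache) forces cache = False.
Try safe = True:
  (cache OR NOT key OR NOT safe) forces key = False.
  clause (key OR NOT safe) is falsified — backtrack.
So safe = False.
  then (cache OR key OR safe) forces key = True.
All clauses satisfied.

safe: False, cache: False, key: True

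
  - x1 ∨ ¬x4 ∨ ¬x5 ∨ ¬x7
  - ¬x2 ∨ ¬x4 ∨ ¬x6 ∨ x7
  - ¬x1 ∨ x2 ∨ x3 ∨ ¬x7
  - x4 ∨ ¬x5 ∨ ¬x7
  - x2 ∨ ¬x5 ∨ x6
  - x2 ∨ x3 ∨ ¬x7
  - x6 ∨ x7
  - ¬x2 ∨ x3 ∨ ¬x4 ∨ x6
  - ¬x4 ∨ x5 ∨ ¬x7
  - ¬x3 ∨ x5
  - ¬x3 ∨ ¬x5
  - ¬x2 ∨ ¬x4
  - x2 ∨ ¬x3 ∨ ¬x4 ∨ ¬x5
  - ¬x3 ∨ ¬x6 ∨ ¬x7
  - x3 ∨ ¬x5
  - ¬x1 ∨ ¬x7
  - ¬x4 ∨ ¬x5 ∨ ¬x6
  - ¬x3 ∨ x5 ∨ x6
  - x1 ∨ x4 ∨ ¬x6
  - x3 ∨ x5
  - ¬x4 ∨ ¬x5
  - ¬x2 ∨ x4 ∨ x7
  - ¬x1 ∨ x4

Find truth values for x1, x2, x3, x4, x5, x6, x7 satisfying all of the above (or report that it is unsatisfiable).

Case x3 = True:
  (¬x3 ∨ x5) forces x5 = True.
  Clause (¬x3 ∨ ¬x5) is falsified — contradiction.
Case x3 = False:
  (x3 ∨ ¬x5) forces x5 = False.
  Clause (x3 ∨ x5) is falsified — contradiction.
Both cases fail, so the formula is unsatisfiable.

Unsatisfiable — no assignment works.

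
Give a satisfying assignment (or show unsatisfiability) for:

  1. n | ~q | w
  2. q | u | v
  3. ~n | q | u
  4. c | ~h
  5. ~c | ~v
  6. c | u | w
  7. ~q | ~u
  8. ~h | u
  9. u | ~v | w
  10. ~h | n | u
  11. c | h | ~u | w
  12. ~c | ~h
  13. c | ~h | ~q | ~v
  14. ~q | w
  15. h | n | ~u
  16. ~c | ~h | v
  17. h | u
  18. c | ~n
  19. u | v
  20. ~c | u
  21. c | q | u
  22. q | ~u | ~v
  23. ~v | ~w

q=F, h=F, u=T, c=T, v=F, w=T, n=T

Try q = True:
  (~q | ~u) forces u = False.
  (~h | u) forces h = False.
  clause (h | u) is falsified — backtrack.
So q = False.
Try h = True:
  (c | ~h) forces c = True.
  clause (~c | ~h) is falsified — backtrack.
So h = False.
  then (h | u) forces u = True.
  then (q | ~u | ~v) forces v = False.
  then (h | n | ~u) forces n = True.
  then (c | ~n) forces c = True.
Set w = True.
All clauses satisfied.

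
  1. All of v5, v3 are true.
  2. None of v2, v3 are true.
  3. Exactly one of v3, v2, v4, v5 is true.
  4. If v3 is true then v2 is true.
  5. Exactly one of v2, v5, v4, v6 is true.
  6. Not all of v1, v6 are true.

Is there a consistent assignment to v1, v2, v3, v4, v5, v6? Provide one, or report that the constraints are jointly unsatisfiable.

Case v3 = True:
  Constraint (2) is violated (v3=T) — contradiction.
Case v3 = False:
  Constraint (1) is violated (v3=F) — contradiction.
Both cases fail — unsatisfiable.

Unsatisfiable — no assignment works.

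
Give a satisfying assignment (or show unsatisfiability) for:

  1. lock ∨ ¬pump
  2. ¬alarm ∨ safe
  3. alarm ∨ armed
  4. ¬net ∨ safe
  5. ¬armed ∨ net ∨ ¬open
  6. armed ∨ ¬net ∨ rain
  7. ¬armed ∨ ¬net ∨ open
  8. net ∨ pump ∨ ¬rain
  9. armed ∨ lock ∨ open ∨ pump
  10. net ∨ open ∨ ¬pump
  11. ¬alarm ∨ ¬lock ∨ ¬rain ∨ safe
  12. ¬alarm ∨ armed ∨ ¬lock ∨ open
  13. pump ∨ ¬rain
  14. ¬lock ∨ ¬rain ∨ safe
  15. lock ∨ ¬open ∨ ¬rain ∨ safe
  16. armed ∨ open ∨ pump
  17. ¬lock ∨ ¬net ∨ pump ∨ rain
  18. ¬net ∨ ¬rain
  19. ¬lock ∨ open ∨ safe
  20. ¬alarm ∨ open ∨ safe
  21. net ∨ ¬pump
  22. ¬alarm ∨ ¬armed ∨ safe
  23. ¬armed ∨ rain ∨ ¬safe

armed: True, lock: False, alarm: False, net: False, open: False, pump: False, safe: False, rain: False

Set armed = True.
Set lock = False.
  then (lock ∨ ¬pump) forces pump = False.
  then (pump ∨ ¬rain) forces rain = False.
  then (¬armed ∨ rain ∨ ¬safe) forces safe = False.
  then (¬alarm ∨ safe) forces alarm = False.
  then (¬net ∨ safe) forces net = False.
  then (¬armed ∨ net ∨ ¬open) forces open = False.
All clauses satisfied.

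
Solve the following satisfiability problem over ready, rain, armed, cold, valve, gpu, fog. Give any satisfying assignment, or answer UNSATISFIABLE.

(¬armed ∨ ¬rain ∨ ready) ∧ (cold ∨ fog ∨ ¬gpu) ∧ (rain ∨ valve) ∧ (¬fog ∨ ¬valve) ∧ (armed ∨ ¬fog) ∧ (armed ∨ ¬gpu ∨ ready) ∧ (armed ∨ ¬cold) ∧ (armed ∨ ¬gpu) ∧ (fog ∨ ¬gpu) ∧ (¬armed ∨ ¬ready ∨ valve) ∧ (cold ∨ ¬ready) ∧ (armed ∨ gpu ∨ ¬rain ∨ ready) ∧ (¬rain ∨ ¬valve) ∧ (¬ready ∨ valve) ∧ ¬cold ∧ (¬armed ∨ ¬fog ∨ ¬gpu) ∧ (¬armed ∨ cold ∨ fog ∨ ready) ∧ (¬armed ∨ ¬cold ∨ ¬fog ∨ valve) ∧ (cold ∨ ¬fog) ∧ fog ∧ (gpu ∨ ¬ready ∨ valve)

UNSATISFIABLE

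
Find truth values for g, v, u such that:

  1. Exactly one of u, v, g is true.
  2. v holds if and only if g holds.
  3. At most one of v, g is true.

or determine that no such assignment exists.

g = False; v = False; u = True

  (1) {u, v, g}: 1 true — exactly one ✓
  (2) v=F, g=F — same ✓
  (3) {v, g}: 0 true — at most one ✓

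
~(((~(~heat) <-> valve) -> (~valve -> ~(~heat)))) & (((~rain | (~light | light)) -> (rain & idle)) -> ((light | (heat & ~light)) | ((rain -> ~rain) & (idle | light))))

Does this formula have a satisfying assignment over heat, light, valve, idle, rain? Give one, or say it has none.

heat = False, light = True, valve = False, idle = False, rain = False

  ~(((~(~heat) <-> valve) -> (~valve -> ~(~heat)))) = True
    (~(~heat) <-> valve) -> (~valve -> ~(~heat)) = False
      ~(~heat) <-> valve = True
        ~(~heat) = False
          ~heat = True
      ~valve -> ~(~heat) = False
        ~valve = True
        ~(~heat) = False
          ~heat = True
  ((~rain | (~light | light)) -> (rain & idle)) -> ((light | (heat & ~light)) | ((rain -> ~rain) & (idle | light))) = True
    (~rain | (~light | light)) -> (rain & idle) = False
      ~rain | (~light | light) = True
        ~rain = True
        ~light | light = True
          ~light = False
      rain & idle = False
    (light | (heat & ~light)) | ((rain -> ~rain) & (idle | light)) = True
      light | (heat & ~light) = True
        heat & ~light = False
          ~light = False
      (rain -> ~rain) & (idle | light) = True
        rain -> ~rain = True
          ~rain = True
        idle | light = True
Both conjuncts True, so the formula holds.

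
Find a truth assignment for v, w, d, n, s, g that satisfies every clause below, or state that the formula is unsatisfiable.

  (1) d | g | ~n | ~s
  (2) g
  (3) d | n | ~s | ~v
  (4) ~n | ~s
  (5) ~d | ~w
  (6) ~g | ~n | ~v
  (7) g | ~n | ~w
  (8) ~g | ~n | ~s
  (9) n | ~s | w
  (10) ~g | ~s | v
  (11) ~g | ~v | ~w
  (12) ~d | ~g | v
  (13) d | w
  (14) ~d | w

v=F, w=T, d=F, n=T, s=F, g=T

Unit clause (g) forces g = True.
Try v = True:
  (~g | ~n | ~v) forces n = False.
  (~g | ~v | ~w) forces w = False.
  (n | ~s | w) forces s = False.
  (d | w) forces d = True.
  clause (~d | w) is falsified — backtrack.
So v = False.
  then (~g | ~s | v) forces s = False.
  then (~d | ~g | v) forces d = False.
  then (d | w) forces w = True.
Set n = True.
All clauses satisfied.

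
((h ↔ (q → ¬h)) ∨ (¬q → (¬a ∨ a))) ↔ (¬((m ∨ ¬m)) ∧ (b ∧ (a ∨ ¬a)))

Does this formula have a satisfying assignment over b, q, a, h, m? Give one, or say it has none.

Case a = True: the formula simplifies to ¬((m ∨ ¬m)) ∧ b.
  m = True: the conjunct ¬((m ∨ ¬m)) becomes ¬((True ∨ False)) = False.
  m = False: the conjunct ¬((m ∨ ¬m)) becomes ¬((False ∨ True)) = False.
Case a = False: the formula simplifies to ¬((m ∨ ¬m)) ∧ b.
  m = True: the conjunct ¬((m ∨ ¬m)) becomes ¬((True ∨ False)) = False.
  m = False: the conjunct ¬((m ∨ ¬m)) becomes ¬((False ∨ True)) = False.
Both cases fail — unsatisfiable.

Unsatisfiable — no assignment works.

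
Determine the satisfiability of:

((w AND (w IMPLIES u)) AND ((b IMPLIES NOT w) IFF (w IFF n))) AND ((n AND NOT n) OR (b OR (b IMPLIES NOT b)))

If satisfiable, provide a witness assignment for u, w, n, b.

u = True, w = True, n = True, b = False

  (w AND (w IMPLIES u)) AND ((b IMPLIES NOT w) IFF (w IFF n)) = True
    w AND (w IMPLIES u) = True
      w IMPLIES u = True
    (b IMPLIES NOT w) IFF (w IFF n) = True
      b IMPLIES NOT w = True
        NOT w = False
      w IFF n = True
  (n AND NOT n) OR (b OR (b IMPLIES NOT b)) = True
    n AND NOT n = False
      NOT n = False
    b OR (b IMPLIES NOT b) = True
      b IMPLIES NOT b = True
        NOT b = True
Both conjuncts True, so the formula holds.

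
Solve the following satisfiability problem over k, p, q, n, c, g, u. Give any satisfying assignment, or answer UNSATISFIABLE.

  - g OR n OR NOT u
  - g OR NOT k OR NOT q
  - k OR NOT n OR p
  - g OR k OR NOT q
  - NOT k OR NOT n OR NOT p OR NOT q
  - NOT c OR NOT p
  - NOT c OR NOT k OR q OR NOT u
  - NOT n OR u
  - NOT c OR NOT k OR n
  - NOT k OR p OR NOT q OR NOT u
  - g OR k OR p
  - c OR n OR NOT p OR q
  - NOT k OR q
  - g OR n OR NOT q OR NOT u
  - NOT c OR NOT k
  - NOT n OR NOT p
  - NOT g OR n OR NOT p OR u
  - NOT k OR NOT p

Set k = False.
Set p = False.
  then (k OR NOT n OR p) forces n = False.
  then (g OR k OR p) forces g = True.
Set q = True.
Set c = True.
Set u = True.
All clauses satisfied.

k=F, p=F, q=T, n=F, c=T, g=T, u=T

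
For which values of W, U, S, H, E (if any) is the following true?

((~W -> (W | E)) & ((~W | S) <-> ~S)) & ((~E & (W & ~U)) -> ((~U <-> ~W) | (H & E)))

W = False, U = True, S = False, H = True, E = True

  (~W -> (W | E)) & ((~W | S) <-> ~S) = True
    ~W -> (W | E) = True
      ~W = True
      W | E = True
    (~W | S) <-> ~S = True
      ~W | S = True
        ~W = True
      ~S = True
  (~E & (W & ~U)) -> ((~U <-> ~W) | (H & E)) = True
    ~E & (W & ~U) = False
      ~E = False
      W & ~U = False
        ~U = False
    (~U <-> ~W) | (H & E) = True
      ~U <-> ~W = False
        ~U = False
        ~W = True
      H & E = True
Both conjuncts True, so the formula holds.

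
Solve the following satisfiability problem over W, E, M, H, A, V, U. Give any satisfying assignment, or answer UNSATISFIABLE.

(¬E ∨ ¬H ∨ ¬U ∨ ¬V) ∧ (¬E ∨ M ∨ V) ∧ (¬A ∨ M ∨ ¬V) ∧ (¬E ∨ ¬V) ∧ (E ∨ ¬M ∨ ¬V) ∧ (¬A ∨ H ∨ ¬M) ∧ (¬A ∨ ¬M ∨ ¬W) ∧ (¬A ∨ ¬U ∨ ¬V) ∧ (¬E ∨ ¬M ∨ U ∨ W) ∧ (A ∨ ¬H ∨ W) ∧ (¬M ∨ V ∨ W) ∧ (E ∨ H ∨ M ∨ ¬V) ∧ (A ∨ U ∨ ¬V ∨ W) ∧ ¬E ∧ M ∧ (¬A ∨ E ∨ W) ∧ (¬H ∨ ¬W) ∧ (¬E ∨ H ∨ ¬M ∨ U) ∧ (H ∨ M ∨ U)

W = True, E = False, M = True, H = False, A = False, V = False, U = True

Unit clause (¬E) forces E = False.
Unit clause (M) forces M = True.
In (E ∨ ¬M ∨ ¬V) only ¬V is left, so V = False.
In (¬M ∨ V ∨ W) only W is left, so W = True.
In (¬H ∨ ¬W) only ¬H is left, so H = False.
In (¬A ∨ H ∨ ¬M) only ¬A is left, so A = False.
Set U = True.
All clauses satisfied.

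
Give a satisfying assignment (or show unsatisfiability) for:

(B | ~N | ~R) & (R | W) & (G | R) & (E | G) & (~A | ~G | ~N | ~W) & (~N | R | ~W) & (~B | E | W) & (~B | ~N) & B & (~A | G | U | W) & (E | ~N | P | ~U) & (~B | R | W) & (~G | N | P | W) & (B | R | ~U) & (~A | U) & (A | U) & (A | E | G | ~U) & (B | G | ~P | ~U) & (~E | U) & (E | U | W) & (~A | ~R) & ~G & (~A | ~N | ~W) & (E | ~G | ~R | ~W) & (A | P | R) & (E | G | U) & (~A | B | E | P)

Unit clause (B) forces B = True.
Unit clause (~G) forces G = False.
In (G | R) only R is left, so R = True.
In (E | G) only E is left, so E = True.
In (~B | ~N) only ~N is left, so N = False.
In (~E | U) only U is left, so U = True.
In (~A | ~R) only ~A is left, so A = False.
Set W = True.
Set P = False.
All clauses satisfied.

G = False, W = True, R = True, A = False, B = True, U = True, E = True, P = False, N = False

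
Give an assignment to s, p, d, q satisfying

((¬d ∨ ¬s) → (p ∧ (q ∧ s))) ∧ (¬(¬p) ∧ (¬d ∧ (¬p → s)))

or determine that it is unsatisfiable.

s: True, p: True, d: False, q: True

  (¬d ∨ ¬s) → (p ∧ (q ∧ s)) = True
    ¬d ∨ ¬s = True
      ¬d = True
      ¬s = False
    p ∧ (q ∧ s) = True
      q ∧ s = True
  ¬(¬p) ∧ (¬d ∧ (¬p → s)) = True
    ¬(¬p) = True
      ¬p = False
    ¬d ∧ (¬p → s) = True
      ¬d = True
      ¬p → s = True
        ¬p = False
Both conjuncts True, so the formula holds.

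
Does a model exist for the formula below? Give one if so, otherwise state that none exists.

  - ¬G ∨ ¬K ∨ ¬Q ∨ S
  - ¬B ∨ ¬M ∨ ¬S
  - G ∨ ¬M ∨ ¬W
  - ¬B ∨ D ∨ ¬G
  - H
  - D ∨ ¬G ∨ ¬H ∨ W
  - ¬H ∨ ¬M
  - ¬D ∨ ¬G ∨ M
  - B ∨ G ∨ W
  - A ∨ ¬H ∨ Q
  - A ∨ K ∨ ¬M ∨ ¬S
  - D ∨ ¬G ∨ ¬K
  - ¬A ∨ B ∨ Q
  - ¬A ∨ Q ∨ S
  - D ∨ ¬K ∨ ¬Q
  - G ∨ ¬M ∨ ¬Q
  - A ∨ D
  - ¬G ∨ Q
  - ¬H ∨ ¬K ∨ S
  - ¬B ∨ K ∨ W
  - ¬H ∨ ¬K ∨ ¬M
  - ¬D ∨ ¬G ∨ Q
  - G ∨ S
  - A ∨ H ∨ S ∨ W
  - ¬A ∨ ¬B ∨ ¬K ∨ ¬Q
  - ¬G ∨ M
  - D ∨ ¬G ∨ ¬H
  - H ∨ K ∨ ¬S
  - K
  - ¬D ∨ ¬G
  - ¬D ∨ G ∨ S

M: False, D: True, S: True, Q: True, K: True, G: False, B: True, H: True, W: True, A: False

Unit clause (H) forces H = True.
In (¬H ∨ ¬M) only ¬M is left, so M = False.
In (¬G ∨ M) only ¬G is left, so G = False.
Unit clause (K) forces K = True.
In (¬H ∨ ¬K ∨ S) only S is left, so S = True.
Set D = True.
Set Q = True.
Set B = True.
  then (¬A ∨ ¬B ∨ ¬K ∨ ¬Q) forces A = False.
Set W = True.
All clauses satisfied.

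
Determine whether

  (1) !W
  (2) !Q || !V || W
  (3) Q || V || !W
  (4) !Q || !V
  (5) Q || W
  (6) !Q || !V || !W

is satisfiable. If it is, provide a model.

V = False, Q = True, W = False

Unit clause (!W) forces W = False.
In (Q || W) only Q is left, so Q = True.
In (!Q || !V || W) only !V is left, so V = False.
Check each clause:
  (!W): !W holds.
  (!Q || !V || W): !V holds.
  (Q || V || !W): Q holds.
  (!Q || !V): !V holds.
  (Q || W): Q holds.
  (!Q || !V || !W): !V holds.
All clauses satisfied.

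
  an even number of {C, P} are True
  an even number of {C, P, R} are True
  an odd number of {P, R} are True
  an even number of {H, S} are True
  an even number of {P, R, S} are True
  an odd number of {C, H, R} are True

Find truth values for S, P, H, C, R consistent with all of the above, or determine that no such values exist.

Adding constraints 1, 4, 5, 6 mod 2: every variable appears an even number of times on the left, so the left side is 0.
But the right sides sum to 1 (mod 2). 0 ≠ 1 — the system is inconsistent.

The formula is unsatisfiable.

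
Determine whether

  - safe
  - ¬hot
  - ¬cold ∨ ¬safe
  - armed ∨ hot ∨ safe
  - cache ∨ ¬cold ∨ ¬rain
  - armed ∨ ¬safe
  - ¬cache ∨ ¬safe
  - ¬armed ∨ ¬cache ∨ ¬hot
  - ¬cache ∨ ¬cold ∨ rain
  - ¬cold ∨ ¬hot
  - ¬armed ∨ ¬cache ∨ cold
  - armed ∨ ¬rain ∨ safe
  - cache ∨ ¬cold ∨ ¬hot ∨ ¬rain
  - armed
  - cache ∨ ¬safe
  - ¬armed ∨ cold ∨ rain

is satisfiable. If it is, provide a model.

Unsatisfiable — no assignment works.

Case cache = True:
  (safe) forces safe = True.
  Clause (¬cache ∨ ¬safe) is falsified — contradiction.
Case cache = False:
  (safe) forces safe = True.
  Clause (cache ∨ ¬safe) is falsified — contradiction.
Both cases fail, so the formula is unsatisfiable.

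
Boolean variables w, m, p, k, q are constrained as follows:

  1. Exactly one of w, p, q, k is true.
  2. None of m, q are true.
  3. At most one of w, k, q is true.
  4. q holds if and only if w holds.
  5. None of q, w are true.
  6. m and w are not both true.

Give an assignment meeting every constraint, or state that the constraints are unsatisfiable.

w = False; m = False; p = True; k = False; q = False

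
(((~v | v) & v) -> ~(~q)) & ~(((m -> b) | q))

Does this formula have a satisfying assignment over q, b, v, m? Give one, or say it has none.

q = False, b = False, v = False, m = True

  ((~v | v) & v) -> ~(~q) = True
    (~v | v) & v = False
      ~v | v = True
        ~v = True
    ~(~q) = False
      ~q = True
  ~(((m -> b) | q)) = True
    (m -> b) | q = False
      m -> b = False
Both conjuncts True, so the formula holds.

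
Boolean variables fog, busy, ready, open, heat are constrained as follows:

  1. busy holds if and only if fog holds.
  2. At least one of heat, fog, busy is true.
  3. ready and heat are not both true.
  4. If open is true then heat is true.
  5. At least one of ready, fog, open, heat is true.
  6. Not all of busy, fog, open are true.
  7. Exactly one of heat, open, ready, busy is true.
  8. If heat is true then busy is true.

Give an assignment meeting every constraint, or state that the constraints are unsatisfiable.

fog=T, busy=T, ready=F, open=F, heat=F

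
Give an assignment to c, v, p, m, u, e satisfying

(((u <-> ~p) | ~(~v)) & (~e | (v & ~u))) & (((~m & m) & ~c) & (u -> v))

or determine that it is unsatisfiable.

No satisfying assignment exists.

Case m = True: the conjunct ~m is False.
Case m = False: the conjunct m is False.
Both cases fail — unsatisfiable.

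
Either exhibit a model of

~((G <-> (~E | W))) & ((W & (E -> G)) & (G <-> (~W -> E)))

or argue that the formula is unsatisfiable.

Case W = True: the formula simplifies to ~G & ((E -> G) & G).
  G = True: the conjunct ~G is False.
  G = False: the conjunct G is False.
Case W = False: the conjunct W is False.
Both cases fail — unsatisfiable.

The formula is unsatisfiable.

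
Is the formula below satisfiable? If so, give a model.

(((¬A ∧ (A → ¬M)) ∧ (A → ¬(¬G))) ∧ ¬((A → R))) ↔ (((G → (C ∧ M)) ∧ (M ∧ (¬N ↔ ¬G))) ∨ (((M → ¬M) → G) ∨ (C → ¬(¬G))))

C = True; M = False; A = False; N = True; R = False; G = False

  (((¬A ∧ (A → ¬M)) ∧ (A → ¬(¬G))) ∧ ¬((A → R))) ↔ (((G → (C ∧ M)) ∧ (M ∧ (¬N ↔ ¬G))) ∨ (((M → ¬M) → G) ∨ (C → ¬(¬G)))) = True
    ((¬A ∧ (A → ¬M)) ∧ (A → ¬(¬G))) ∧ ¬((A → R)) = False
      (¬A ∧ (A → ¬M)) ∧ (A → ¬(¬G)) = True
        ¬A ∧ (A → ¬M) = True
          ¬A = True
          A → ¬M = True
            ¬M = True
        A → ¬(¬G) = True
          ¬(¬G) = False
            ¬G = True
      ¬((A → R)) = False
        A → R = True
    ((G → (C ∧ M)) ∧ (M ∧ (¬N ↔ ¬G))) ∨ (((M → ¬M) → G) ∨ (C → ¬(¬G))) = False
      (G → (C ∧ M)) ∧ (M ∧ (¬N ↔ ¬G)) = False
        G → (C ∧ M) = True
          C ∧ M = False
        M ∧ (¬N ↔ ¬G) = False
          ¬N ↔ ¬G = False
            ¬N = False
            ¬G = True
      ((M → ¬M) → G) ∨ (C → ¬(¬G)) = False
        (M → ¬M) → G = False
          M → ¬M = True
            ¬M = True
        C → ¬(¬G) = False
          ¬(¬G) = False
            ¬G = True
The formula evaluates to True.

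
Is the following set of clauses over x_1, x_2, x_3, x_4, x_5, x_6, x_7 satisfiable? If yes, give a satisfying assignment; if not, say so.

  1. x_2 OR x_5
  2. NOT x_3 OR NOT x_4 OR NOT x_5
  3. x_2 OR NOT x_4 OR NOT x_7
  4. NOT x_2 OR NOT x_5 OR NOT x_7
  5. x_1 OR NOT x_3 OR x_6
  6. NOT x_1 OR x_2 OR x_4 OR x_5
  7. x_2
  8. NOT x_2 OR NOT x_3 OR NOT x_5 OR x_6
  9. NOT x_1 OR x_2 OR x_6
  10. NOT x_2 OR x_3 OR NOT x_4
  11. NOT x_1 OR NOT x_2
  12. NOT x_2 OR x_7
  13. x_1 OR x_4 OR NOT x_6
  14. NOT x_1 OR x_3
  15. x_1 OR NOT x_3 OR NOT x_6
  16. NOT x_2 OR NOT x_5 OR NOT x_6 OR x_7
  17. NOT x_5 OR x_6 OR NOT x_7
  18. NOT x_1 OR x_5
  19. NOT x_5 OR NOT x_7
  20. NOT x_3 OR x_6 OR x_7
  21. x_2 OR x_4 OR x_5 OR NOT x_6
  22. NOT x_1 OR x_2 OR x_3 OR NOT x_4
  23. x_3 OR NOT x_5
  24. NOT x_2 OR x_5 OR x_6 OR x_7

x_1: False, x_2: True, x_3: False, x_4: False, x_5: False, x_6: False, x_7: True

Unit clause (x_2) forces x_2 = True.
In (NOT x_1 OR NOT x_2) only NOT x_1 is left, so x_1 = False.
In (NOT x_2 OR x_7) only x_7 is left, so x_7 = True.
In (NOT x_5 OR NOT x_7) only NOT x_5 is left, so x_5 = False.
Try x_3 = True:
  (x_1 OR NOT x_3 OR x_6) forces x_6 = True.
  clause (x_1 OR NOT x_3 OR NOT x_6) is falsified — backtrack.
So x_3 = False.
  then (NOT x_2 OR x_3 OR NOT x_4) forces x_4 = False.
  then (x_1 OR x_4 OR NOT x_6) forces x_6 = False.
All clauses satisfied.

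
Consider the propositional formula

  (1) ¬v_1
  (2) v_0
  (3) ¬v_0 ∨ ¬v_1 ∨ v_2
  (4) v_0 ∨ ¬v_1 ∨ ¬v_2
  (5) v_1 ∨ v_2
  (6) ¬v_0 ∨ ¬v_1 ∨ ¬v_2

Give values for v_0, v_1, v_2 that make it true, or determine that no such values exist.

Unit clause (¬v_1) forces v_1 = False.
Unit clause (v_0) forces v_0 = True.
In (v_1 ∨ v_2) only v_2 is left, so v_2 = True.
All clauses satisfied.

v_0 = True; v_1 = False; v_2 = True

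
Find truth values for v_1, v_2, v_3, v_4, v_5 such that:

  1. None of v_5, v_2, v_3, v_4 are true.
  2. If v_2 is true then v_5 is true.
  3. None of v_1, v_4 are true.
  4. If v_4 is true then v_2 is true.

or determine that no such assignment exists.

v_1 = False, v_2 = False, v_3 = False, v_4 = False, v_5 = False

  (1) {v_5, v_2, v_3, v_4}: 0 true — none ✓
  (2) v_2=F ⇒ v_5: vacuous ✓
  (3) {v_1, v_4}: 0 true — none ✓
  (4) v_4=F ⇒ v_2: vacuous ✓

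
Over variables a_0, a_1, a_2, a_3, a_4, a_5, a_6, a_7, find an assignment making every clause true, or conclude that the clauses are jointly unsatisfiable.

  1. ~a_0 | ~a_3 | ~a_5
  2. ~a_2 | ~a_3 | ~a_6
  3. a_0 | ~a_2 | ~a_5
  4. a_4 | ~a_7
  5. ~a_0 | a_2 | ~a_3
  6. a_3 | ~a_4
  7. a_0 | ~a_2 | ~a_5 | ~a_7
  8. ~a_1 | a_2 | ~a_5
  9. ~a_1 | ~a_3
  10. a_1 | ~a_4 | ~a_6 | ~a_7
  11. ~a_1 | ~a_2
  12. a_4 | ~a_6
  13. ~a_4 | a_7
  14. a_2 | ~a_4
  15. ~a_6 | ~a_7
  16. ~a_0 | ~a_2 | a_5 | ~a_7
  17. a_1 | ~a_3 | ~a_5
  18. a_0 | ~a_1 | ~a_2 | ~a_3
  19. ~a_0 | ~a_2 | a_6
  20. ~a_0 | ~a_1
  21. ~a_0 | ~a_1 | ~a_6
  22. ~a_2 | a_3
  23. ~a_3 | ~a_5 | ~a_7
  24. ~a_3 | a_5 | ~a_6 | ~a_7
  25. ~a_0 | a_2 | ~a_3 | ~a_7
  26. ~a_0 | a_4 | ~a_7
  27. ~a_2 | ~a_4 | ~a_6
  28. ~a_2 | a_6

a_0: True; a_1: False; a_2: False; a_3: False; a_4: False; a_5: False; a_6: False; a_7: False

Set a_0 = True.
  then (~a_0 | ~a_1) forces a_1 = False.
Set a_2 = False.
  then (~a_0 | a_2 | ~a_3) forces a_3 = False.
  then (a_3 | ~a_4) forces a_4 = False.
  then (a_4 | ~a_6) forces a_6 = False.
  then (~a_0 | a_4 | ~a_7) forces a_7 = False.
Set a_5 = False.
All clauses satisfied.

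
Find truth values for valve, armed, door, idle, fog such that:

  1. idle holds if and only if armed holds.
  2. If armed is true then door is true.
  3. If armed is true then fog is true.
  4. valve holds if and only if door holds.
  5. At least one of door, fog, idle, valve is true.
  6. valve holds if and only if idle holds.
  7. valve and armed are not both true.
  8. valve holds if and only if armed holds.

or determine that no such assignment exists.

valve: False, armed: False, door: False, idle: False, fog: True

  (1) idle=F, armed=F — same ✓
  (2) armed=F ⇒ door: vacuous ✓
  (3) armed=F ⇒ fog: vacuous ✓
  (4) valve=F, door=F — same ✓
  (5) {door, fog, idle, valve}: 1 true — at least one ✓
  (6) valve=F, idle=F — same ✓
  (7) valve=F, armed=F — not both ✓
  (8) valve=F, armed=F — same ✓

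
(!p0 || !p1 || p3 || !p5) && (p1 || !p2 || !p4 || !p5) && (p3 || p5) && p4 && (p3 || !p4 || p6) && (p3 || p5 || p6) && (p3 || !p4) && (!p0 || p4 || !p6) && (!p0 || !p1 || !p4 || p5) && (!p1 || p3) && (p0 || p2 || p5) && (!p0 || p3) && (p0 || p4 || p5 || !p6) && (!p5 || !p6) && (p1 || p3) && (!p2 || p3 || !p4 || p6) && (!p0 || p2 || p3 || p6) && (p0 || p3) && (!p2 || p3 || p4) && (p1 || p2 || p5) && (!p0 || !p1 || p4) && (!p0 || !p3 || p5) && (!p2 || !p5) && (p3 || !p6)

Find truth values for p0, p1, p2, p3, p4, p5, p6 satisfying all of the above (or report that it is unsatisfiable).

Unit clause (p4) forces p4 = True.
In (p3 || !p4) only p3 is left, so p3 = True.
Set p0 = False.
Set p1 = False.
Set p2 = True.
  then (p1 || !p2 || !p4 || !p5) forces p5 = False.
Set p6 = True.
All clauses satisfied.

p0 = False, p1 = False, p2 = True, p3 = True, p4 = True, p5 = False, p6 = True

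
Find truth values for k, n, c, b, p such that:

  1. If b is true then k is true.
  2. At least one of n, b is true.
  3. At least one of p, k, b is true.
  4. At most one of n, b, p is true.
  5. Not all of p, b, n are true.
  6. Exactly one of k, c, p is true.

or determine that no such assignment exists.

k: True, n: True, c: False, b: False, p: False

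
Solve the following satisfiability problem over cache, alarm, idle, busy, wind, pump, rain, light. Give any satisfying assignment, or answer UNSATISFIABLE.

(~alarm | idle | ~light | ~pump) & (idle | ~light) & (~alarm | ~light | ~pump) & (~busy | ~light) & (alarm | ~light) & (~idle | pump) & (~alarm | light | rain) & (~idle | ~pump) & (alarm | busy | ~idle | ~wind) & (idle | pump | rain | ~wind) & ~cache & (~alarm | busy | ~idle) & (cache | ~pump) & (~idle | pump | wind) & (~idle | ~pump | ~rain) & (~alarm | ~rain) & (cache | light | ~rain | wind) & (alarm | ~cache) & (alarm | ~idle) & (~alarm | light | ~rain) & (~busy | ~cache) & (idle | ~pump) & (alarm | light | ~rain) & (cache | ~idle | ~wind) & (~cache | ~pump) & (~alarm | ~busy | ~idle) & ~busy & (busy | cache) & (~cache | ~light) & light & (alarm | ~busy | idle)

UNSATISFIABLE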